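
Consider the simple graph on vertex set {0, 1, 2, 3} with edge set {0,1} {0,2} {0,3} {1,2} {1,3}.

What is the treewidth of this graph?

A width-2 tree decomposition is:
Bags: B1 = {0, 1, 3}  B2 = {0, 1, 2}
Tree: B1–B2
Every bag has size at most 3, so the width is 3 − 1 = 2 and tw(G) ≤ 2. For the lower bound, the 3 vertices {0, 1, 2} are pairwise adjacent, and any tree decomposition puts a clique entirely inside one bag — forcing width ≥ 2. Combining the bounds, tw(G) = 2.

2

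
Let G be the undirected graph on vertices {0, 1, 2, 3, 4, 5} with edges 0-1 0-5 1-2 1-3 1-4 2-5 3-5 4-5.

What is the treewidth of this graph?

2

A width-2 tree decomposition is:
Bags: B1 = {0, 1, 5}  B2 = {1, 4, 5}  B3 = {1, 2, 5}  B4 = {1, 3, 5}
Tree: B1–B2, B2–B3, B3–B4
Each bag holds 3 vertices, so the decomposition has width 2, which upper-bounds the treewidth. For the lower bound, G contains the cycle 5–0–1–4–5, so G is not a forest; only forests have treewidth ≤ 1, hence tw(G) ≥ 2. Combining the bounds, tw(G) = 2.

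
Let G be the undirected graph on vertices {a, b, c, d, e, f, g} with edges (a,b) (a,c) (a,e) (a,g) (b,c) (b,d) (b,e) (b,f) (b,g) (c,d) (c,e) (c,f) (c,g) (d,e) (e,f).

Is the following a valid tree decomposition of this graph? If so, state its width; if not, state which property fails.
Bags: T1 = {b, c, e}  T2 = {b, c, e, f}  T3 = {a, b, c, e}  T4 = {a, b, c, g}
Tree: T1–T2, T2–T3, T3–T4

A tree decomposition must satisfy three properties: every vertex lies in some bag; for every edge, both endpoints lie together in some bag; and for every vertex, the bags containing it form a connected subtree. Here vertex d appears in no bag, so the decomposition is invalid.

No — vertex d appears in no bag.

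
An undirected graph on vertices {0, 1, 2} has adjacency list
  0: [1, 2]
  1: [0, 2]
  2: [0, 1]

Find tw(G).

2

A width-2 tree decomposition is:
Bags: B1 = {0, 1, 2}
Tree: (single bag)
With just one bag of size 3, the width is 3 − 1 = 2, so tw(G) ≤ 2. On the other hand G contains the 3-clique {0, 1, 2}. A clique must lie in a single bag of any decomposition, so no decomposition can have width below 2. Therefore the treewidth is 2.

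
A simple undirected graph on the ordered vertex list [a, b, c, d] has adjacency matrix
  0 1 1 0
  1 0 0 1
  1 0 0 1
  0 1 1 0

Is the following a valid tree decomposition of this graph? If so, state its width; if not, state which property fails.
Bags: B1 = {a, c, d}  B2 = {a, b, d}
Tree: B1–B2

Every vertex of G appears in some bag (union = {a, b, c, d}); every edge is covered by a bag; and for each vertex v the set of bags containing v is connected in the bag tree. The decomposition is therefore valid. The largest bag has 3 vertices, so the width is 2.

Yes; width 2.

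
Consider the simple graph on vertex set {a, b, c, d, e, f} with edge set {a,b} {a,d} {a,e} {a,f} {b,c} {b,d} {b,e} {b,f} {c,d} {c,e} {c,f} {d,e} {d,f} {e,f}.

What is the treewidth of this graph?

4

A width-4 tree decomposition is:
Bags: B1 = {a, b, d, e, f}  B2 = {b, c, d, e, f}
Tree: B1–B2
Each bag holds 5 vertices, so the decomposition has width 4, which upper-bounds the treewidth. For the lower bound, the 5 vertices {b, c, d, e, f} are pairwise adjacent, and any tree decomposition puts a clique entirely inside one bag — forcing width ≥ 4. The upper and lower bounds meet at 4, so that is the treewidth.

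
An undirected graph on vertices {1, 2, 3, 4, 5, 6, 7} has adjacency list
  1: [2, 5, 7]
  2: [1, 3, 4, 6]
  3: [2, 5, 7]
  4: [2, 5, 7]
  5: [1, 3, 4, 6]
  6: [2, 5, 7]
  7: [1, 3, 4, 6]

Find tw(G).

A width-3 tree decomposition is:
Bags: B1 = {1, 2, 5, 7}  B2 = {2, 5, 6, 7}  B3 = {2, 3, 5, 7}  B4 = {2, 4, 5, 7}
Tree: B1–B2, B2–B3, B3–B4
Each bag holds 4 vertices, so the decomposition has width 3, which upper-bounds the treewidth. For the lower bound: the 4 vertex sets {1,5}, {2,6}, {7}, {3} are disjoint, each induces a connected subgraph, and every pair is joined by at least one edge of G. Contracting each set to a single vertex therefore yields K_{4} as a minor, and since treewidth is minor-monotone, tw(G) ≥ tw(K_{4}) = 3. The upper and lower bounds meet at 3, so that is the treewidth.

3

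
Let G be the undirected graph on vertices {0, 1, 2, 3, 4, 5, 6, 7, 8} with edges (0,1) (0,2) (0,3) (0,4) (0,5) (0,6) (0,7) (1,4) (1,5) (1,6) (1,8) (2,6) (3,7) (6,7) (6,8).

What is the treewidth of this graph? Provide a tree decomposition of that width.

Every bag has size at most 3, so the width is 3 − 1 = 2 and tw(G) ≤ 2. On the other hand G contains the 3-clique {0, 1, 4}. A clique must lie in a single bag of any decomposition, so no decomposition can have width below 2. The upper and lower bounds meet at 2, so that is the treewidth.

Treewidth 2.
Bags: B1 = {1, 6, 8}  B2 = {0, 1, 6}  B3 = {0, 1, 4}  B4 = {0, 1, 5}  B5 = {0, 6, 7}  B6 = {0, 2, 6}  B7 = {0, 3, 7}
Tree: B1–B2, B2–B3, B3–B4, B2–B5, B5–B6, B5–B7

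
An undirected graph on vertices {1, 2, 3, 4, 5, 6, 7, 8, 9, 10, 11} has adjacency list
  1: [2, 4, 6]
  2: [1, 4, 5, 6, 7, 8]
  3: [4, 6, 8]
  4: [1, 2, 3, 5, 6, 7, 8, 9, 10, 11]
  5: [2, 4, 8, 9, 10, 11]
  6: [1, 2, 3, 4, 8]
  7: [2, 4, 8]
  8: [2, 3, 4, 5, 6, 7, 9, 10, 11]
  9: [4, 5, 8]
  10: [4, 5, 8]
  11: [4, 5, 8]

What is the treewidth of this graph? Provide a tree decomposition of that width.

Treewidth 3.
One such decomposition:
Bags: B1 = {2, 4, 6, 8}  B2 = {2, 4, 5, 8}  B3 = {2, 4, 7, 8}  B4 = {1, 2, 4, 6}  B5 = {4, 5, 8, 10}  B6 = {4, 5, 8, 11}  B7 = {4, 5, 8, 9}  B8 = {3, 4, 6, 8}
Tree: B1–B2, B1–B3, B1–B4, B2–B5, B2–B6, B2–B7, B1–B8

The largest bag has 4 vertices, giving width 3; this decomposition certifies tw(G) ≤ 3. Conversely, {3, 4, 6, 8} is a clique of size 4, and the vertices of any clique must share a bag in every tree decomposition; so some bag has ≥ 4 vertices and tw(G) ≥ 3. The upper and lower bounds meet at 3, so that is the treewidth.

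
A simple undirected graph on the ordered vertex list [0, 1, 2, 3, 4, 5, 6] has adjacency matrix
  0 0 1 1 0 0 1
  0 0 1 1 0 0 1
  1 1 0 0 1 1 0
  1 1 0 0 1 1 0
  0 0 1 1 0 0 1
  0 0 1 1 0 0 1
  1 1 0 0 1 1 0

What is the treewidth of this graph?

A width-3 tree decomposition is:
Bags: B1 = {1, 2, 3, 6}  B2 = {0, 2, 3, 6}  B3 = {2, 3, 4, 6}  B4 = {2, 3, 5, 6}
Tree: B1–B2, B2–B3, B3–B4
The largest bag has 4 vertices, giving width 3; this decomposition certifies tw(G) ≤ 3. For the lower bound: the 4 vertex sets {1,2}, {0,3}, {6}, {4} are disjoint, each induces a connected subgraph, and every pair is joined by at least one edge of G. Contracting each set to a single vertex therefore yields K_{4} as a minor, and since treewidth is minor-monotone, tw(G) ≥ tw(K_{4}) = 3. Combining the bounds, tw(G) = 3.

3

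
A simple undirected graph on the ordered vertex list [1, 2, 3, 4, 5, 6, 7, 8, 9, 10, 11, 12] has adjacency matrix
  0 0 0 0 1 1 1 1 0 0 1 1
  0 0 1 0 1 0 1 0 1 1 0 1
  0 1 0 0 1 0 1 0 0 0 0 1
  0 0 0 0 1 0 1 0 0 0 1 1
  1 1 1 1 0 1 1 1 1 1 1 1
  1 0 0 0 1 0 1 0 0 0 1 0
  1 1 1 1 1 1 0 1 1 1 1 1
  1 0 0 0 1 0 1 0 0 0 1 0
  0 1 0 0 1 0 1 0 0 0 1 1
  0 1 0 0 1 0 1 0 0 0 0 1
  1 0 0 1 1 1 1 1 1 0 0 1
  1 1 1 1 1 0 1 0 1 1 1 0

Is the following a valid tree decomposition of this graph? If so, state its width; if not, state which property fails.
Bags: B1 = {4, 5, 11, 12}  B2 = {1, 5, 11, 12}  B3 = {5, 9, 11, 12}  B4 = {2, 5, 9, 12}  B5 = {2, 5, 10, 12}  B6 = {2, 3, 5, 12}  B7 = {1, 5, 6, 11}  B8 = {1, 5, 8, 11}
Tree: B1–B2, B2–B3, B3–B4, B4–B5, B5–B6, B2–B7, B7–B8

A tree decomposition must satisfy three properties: every vertex lies in some bag; for every edge, both endpoints lie together in some bag; and for every vertex, the bags containing it form a connected subtree. Here vertex 7 appears in no bag, so the decomposition is invalid.

No — vertex 7 appears in no bag.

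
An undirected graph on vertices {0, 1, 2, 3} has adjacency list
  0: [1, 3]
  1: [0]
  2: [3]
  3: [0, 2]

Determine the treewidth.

1

A width-1 tree decomposition is:
Bags: B1 = {0, 1}  B2 = {0, 3}  B3 = {2, 3}
Tree: B1–B2, B2–B3
The largest bag has 2 vertices, giving width 1; this decomposition certifies tw(G) ≤ 1. Since G has at least one edge (e.g. 0–1), it is not an edgeless graph, so tw(G) ≥ 1. Therefore the treewidth is 1.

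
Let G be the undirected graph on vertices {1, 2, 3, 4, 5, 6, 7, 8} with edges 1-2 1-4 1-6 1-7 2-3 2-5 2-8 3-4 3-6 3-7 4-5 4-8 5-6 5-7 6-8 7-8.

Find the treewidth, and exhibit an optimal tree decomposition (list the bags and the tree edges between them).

Treewidth 4.
One such decomposition:
Bags: B1 = {1, 3, 4, 5, 8}  B2 = {1, 3, 5, 7, 8}  B3 = {1, 2, 3, 5, 8}  B4 = {1, 3, 5, 6, 8}
Tree: B1–B2, B2–B3, B3–B4

Each bag holds 5 vertices, so the decomposition has width 4, which upper-bounds the treewidth. For the lower bound: the 5 vertex sets {3,4}, {5,7}, {2,8}, {1}, {6} are disjoint, each induces a connected subgraph, and every pair is joined by at least one edge of G. Contracting each set to a single vertex therefore yields K_{5} as a minor, and since treewidth is minor-monotone, tw(G) ≥ tw(K_{5}) = 4. The upper and lower bounds meet at 4, so that is the treewidth.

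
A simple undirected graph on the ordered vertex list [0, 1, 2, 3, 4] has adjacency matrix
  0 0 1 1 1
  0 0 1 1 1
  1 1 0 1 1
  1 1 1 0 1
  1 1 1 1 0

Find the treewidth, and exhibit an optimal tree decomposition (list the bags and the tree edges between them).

The largest bag has 4 vertices, giving width 3; this decomposition certifies tw(G) ≤ 3. Conversely, {0, 2, 3, 4} is a clique of size 4, and the vertices of any clique must share a bag in every tree decomposition; so some bag has ≥ 4 vertices and tw(G) ≥ 3. Combining the bounds, tw(G) = 3.

Treewidth 3.
One such decomposition:
Bags: B1 = {0, 2, 3, 4}  B2 = {1, 2, 3, 4}
Tree: B1–B2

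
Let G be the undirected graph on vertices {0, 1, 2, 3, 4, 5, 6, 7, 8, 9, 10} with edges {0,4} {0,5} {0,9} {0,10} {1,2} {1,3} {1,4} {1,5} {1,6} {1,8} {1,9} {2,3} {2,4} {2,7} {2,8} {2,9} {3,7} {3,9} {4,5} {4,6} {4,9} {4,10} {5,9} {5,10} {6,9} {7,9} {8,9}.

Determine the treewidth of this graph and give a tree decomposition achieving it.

Treewidth 3.
One such decomposition:
Bags: B1 = {1, 2, 4, 9}  B2 = {1, 2, 8, 9}  B3 = {1, 4, 5, 9}  B4 = {1, 2, 3, 9}  B5 = {0, 4, 5, 9}  B6 = {1, 4, 6, 9}  B7 = {2, 3, 7, 9}  B8 = {0, 4, 5, 10}
Tree: B1–B2, B1–B3, B2–B4, B3–B5, B3–B6, B4–B7, B5–B8

Each bag holds 4 vertices, so the decomposition has width 3, which upper-bounds the treewidth. For the lower bound, the 4 vertices {0, 4, 5, 9} are pairwise adjacent, and any tree decomposition puts a clique entirely inside one bag — forcing width ≥ 3. Hence tw(G) = 3 exactly.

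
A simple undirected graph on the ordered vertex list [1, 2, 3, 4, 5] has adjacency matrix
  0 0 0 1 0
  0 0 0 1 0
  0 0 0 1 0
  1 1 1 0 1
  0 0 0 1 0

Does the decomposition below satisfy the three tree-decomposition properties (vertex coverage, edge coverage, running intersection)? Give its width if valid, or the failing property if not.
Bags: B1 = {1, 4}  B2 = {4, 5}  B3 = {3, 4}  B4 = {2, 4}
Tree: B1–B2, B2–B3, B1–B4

Yes; width 1.

Every vertex of G appears in some bag (union = {1, 2, 3, 4, 5}); every edge is covered by a bag; and for each vertex v the set of bags containing v is connected in the bag tree. The decomposition is therefore valid. The largest bag has 2 vertices, so the width is 1.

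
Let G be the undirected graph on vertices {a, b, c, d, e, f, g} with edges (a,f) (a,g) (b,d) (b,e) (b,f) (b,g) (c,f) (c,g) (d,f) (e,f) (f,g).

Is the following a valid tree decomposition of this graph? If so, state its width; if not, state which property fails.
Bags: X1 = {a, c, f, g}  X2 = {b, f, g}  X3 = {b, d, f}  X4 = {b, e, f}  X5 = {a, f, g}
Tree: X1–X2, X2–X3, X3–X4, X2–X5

No — bags containing vertex a are not connected in the tree.

A tree decomposition must satisfy three properties: every vertex lies in some bag; for every edge, both endpoints lie together in some bag; and for every vertex, the bags containing it form a connected subtree. Here bags containing vertex a are not connected in the tree, so the decomposition is invalid.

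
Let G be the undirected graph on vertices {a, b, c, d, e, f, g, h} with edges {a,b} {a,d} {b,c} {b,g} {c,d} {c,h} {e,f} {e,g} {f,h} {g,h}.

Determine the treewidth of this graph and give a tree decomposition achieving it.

Treewidth 2.
Bags: B1 = {a, c, d}  B2 = {a, b, c}  B3 = {b, c, h}  B4 = {b, g, h}  B5 = {f, g, h}  B6 = {e, f, g}
Tree: B1–B2, B2–B3, B3–B4, B4–B5, B5–B6

The largest bag has 3 vertices, giving width 2; this decomposition certifies tw(G) ≤ 2. Since d–a–b–c–d is a cycle in G, G is not acyclic. Forests are exactly the graphs of treewidth ≤ 1, so tw(G) ≥ 2. Therefore the treewidth is 2.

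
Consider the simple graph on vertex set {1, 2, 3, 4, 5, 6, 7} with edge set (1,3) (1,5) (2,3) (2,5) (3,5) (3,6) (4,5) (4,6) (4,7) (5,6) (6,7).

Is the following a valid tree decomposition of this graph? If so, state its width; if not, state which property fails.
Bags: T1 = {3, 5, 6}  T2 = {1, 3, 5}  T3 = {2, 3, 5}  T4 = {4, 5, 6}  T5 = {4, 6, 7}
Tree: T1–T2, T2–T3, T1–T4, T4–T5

Vertex coverage: the bags together contain {1, 2, 3, 4, 5, 6, 7}, the full vertex set. Edge coverage: each edge of G has both endpoints in at least one bag. Running intersection: for every vertex, the bags containing it form a connected subtree. All three properties hold, so this is a valid tree decomposition of width max|bag| − 1 = 2, and hence tw(G) ≤ 2.

Yes; width 2.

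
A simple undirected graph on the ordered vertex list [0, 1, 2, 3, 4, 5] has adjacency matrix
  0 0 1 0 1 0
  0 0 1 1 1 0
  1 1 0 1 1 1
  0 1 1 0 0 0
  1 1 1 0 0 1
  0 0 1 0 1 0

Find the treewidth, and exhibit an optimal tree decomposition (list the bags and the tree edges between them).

The largest bag has 3 vertices, giving width 2; this decomposition certifies tw(G) ≤ 2. For the lower bound, the 3 vertices {1, 2, 3} are pairwise adjacent, and any tree decomposition puts a clique entirely inside one bag — forcing width ≥ 2. The upper and lower bounds meet at 2, so that is the treewidth.

Treewidth 2.
One optimal decomposition is:
Bags: B1 = {1, 2, 4}  B2 = {2, 4, 5}  B3 = {0, 2, 4}  B4 = {1, 2, 3}
Tree: B1–B2, B1–B3, B1–B4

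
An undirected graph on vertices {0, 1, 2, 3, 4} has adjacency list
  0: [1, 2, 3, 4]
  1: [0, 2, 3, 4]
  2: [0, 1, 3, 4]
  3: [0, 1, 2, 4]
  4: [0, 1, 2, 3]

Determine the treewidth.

4

A width-4 tree decomposition is:
Bags: B1 = {0, 1, 2, 3, 4}
Tree: (single bag)
A single bag containing all 5 vertices is trivially a valid decomposition of width 4. For the lower bound, the 5 vertices {0, 1, 2, 3, 4} are pairwise adjacent, and any tree decomposition puts a clique entirely inside one bag — forcing width ≥ 4. Therefore the treewidth is 4.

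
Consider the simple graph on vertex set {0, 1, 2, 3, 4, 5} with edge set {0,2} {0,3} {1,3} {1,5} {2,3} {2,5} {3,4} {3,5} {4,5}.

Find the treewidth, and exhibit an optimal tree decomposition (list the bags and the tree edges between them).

Treewidth 2.
Bags: B1 = {2, 3, 5}  B2 = {0, 2, 3}  B3 = {3, 4, 5}  B4 = {1, 3, 5}
Tree: B1–B2, B1–B3, B3–B4

The largest bag has 3 vertices, giving width 2; this decomposition certifies tw(G) ≤ 2. On the other hand G contains the 3-clique {0, 2, 3}. A clique must lie in a single bag of any decomposition, so no decomposition can have width below 2. The upper and lower bounds meet at 2, so that is the treewidth.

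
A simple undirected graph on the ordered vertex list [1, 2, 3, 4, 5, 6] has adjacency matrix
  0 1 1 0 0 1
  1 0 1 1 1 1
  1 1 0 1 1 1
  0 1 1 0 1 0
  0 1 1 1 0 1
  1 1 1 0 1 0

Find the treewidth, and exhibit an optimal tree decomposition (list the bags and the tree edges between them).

Treewidth 3.
One optimal decomposition is:
Bags: B1 = {1, 2, 3, 6}  B2 = {2, 3, 5, 6}  B3 = {2, 3, 4, 5}
Tree: B1–B2, B2–B3

Each bag holds 4 vertices, so the decomposition has width 3, which upper-bounds the treewidth. Conversely, {1, 2, 3, 6} is a clique of size 4, and the vertices of any clique must share a bag in every tree decomposition; so some bag has ≥ 4 vertices and tw(G) ≥ 3. Combining the bounds, tw(G) = 3.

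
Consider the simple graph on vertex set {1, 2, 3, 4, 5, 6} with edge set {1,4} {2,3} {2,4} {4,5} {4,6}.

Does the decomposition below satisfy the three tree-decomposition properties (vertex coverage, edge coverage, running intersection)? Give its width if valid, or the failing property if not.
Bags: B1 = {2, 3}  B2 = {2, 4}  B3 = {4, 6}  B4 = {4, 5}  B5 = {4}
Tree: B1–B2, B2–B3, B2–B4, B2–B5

No — vertex 1 appears in no bag.

A tree decomposition must satisfy three properties: every vertex lies in some bag; for every edge, both endpoints lie together in some bag; and for every vertex, the bags containing it form a connected subtree. Here vertex 1 appears in no bag, so the decomposition is invalid.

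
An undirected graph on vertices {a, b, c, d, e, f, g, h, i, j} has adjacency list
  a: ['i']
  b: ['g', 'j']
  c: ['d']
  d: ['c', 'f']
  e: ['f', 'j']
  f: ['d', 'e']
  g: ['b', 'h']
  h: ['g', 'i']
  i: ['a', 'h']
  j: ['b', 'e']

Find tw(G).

1

A width-1 tree decomposition is:
Bags: B1 = {a, i}  B2 = {h, i}  B3 = {g, h}  B4 = {b, g}  B5 = {b, j}  B6 = {e, j}  B7 = {e, f}  B8 = {d, f}  B9 = {c, d}
Tree: B1–B2, B2–B3, B3–B4, B4–B5, B5–B6, B6–B7, B7–B8, B8–B9
The largest bag has 2 vertices, giving width 1; this decomposition certifies tw(G) ≤ 1. Any graph with an edge has treewidth ≥ 1, and G has the edge a–i. The upper and lower bounds meet at 1, so that is the treewidth.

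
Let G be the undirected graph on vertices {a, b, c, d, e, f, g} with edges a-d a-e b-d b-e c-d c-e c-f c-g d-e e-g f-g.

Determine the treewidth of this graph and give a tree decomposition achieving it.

Every bag has size at most 3, so the width is 3 − 1 = 2 and tw(G) ≤ 2. Conversely, {c, d, e} is a clique of size 3, and the vertices of any clique must share a bag in every tree decomposition; so some bag has ≥ 3 vertices and tw(G) ≥ 2. Therefore the treewidth is 2.

Treewidth 2.
Bags: B1 = {b, d, e}  B2 = {c, d, e}  B3 = {a, d, e}  B4 = {c, e, g}  B5 = {c, f, g}
Tree: B1–B2, B2–B3, B2–B4, B4–B5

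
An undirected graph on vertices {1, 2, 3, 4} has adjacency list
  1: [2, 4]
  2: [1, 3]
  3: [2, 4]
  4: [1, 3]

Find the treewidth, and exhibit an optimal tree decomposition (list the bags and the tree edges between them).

Treewidth 2.
One such decomposition:
Bags: B1 = {2, 3, 4}  B2 = {1, 2, 4}
Tree: B1–B2

Each bag holds 3 vertices, so the decomposition has width 2, which upper-bounds the treewidth. The edges 4–3–2–1–4 form a cycle, so G is not a tree and its treewidth is at least 2. Therefore the treewidth is 2.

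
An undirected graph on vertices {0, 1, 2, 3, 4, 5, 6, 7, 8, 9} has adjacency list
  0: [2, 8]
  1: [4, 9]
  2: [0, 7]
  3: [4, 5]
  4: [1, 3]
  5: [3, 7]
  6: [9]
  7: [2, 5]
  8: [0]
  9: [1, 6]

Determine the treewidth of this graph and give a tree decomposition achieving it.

Each bag holds 2 vertices, so the decomposition has width 1, which upper-bounds the treewidth. Since G has at least one edge (e.g. 8–0), it is not an edgeless graph, so tw(G) ≥ 1. The upper and lower bounds meet at 1, so that is the treewidth.

Treewidth 1.
One such decomposition:
Bags: B1 = {0, 8}  B2 = {0, 2}  B3 = {2, 7}  B4 = {5, 7}  B5 = {3, 5}  B6 = {3, 4}  B7 = {1, 4}  B8 = {1, 9}  B9 = {6, 9}
Tree: B1–B2, B2–B3, B3–B4, B4–B5, B5–B6, B6–B7, B7–B8, B8–B9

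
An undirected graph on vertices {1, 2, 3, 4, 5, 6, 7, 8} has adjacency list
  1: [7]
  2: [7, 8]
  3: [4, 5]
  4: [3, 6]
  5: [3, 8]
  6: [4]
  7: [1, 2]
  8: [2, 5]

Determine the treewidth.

A width-1 tree decomposition is:
Bags: B1 = {4, 6}  B2 = {3, 4}  B3 = {3, 5}  B4 = {5, 8}  B5 = {2, 8}  B6 = {2, 7}  B7 = {1, 7}
Tree: B1–B2, B2–B3, B3–B4, B4–B5, B5–B6, B6–B7
The largest bag has 2 vertices, giving width 1; this decomposition certifies tw(G) ≤ 1. Any graph with an edge has treewidth ≥ 1, and G has the edge 6–4. Hence tw(G) = 1 exactly.

1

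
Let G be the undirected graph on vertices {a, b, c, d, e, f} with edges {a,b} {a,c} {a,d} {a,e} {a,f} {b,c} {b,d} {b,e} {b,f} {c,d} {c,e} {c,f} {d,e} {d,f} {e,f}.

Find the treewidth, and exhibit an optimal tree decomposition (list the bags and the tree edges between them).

Treewidth 5.
One optimal decomposition is:
Bags: B1 = {a, b, c, d, e, f}
Tree: (single bag)

With just one bag of size 6, the width is 6 − 1 = 5, so tw(G) ≤ 5. Conversely, {a, b, c, d, e, f} is a clique of size 6, and the vertices of any clique must share a bag in every tree decomposition; so some bag has ≥ 6 vertices and tw(G) ≥ 5. Hence tw(G) = 5 exactly.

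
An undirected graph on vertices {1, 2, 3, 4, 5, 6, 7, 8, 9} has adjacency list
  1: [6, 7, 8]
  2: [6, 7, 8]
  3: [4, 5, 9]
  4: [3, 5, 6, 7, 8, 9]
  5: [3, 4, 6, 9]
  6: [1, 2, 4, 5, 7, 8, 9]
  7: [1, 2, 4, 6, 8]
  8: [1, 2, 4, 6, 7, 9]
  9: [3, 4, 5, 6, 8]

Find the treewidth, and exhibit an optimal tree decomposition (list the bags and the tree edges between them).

Treewidth 3.
Bags: B1 = {4, 6, 8, 9}  B2 = {4, 5, 6, 9}  B3 = {4, 6, 7, 8}  B4 = {2, 6, 7, 8}  B5 = {3, 4, 5, 9}  B6 = {1, 6, 7, 8}
Tree: B1–B2, B1–B3, B3–B4, B2–B5, B4–B6

The largest bag has 4 vertices, giving width 3; this decomposition certifies tw(G) ≤ 3. For the lower bound, the 4 vertices {3, 4, 5, 9} are pairwise adjacent, and any tree decomposition puts a clique entirely inside one bag — forcing width ≥ 3. Therefore the treewidth is 3.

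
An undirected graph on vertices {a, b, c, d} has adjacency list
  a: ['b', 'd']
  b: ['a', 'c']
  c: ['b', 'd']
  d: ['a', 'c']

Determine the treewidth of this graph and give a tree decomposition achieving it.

Every bag has size at most 3, so the width is 3 − 1 = 2 and tw(G) ≤ 2. For the lower bound, G contains the cycle b–c–d–a–b, so G is not a forest; only forests have treewidth ≤ 1, hence tw(G) ≥ 2. The upper and lower bounds meet at 2, so that is the treewidth.

Treewidth 2.
Bags: B1 = {b, c, d}  B2 = {a, b, d}
Tree: B1–B2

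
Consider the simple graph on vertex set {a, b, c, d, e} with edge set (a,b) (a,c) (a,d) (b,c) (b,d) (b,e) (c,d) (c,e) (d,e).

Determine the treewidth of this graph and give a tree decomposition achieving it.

The largest bag has 4 vertices, giving width 3; this decomposition certifies tw(G) ≤ 3. On the other hand G contains the 4-clique {b, c, d, e}. A clique must lie in a single bag of any decomposition, so no decomposition can have width below 3. Therefore the treewidth is 3.

Treewidth 3.
Bags: B1 = {b, c, d, e}  B2 = {a, b, c, d}
Tree: B1–B2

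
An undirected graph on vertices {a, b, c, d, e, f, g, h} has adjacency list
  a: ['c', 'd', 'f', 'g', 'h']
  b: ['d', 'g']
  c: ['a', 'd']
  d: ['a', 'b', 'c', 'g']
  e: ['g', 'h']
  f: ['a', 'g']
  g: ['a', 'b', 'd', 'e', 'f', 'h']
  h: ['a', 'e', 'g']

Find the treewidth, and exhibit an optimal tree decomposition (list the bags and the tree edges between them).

Each bag holds 3 vertices, so the decomposition has width 2, which upper-bounds the treewidth. For the lower bound, the 3 vertices {e, g, h} are pairwise adjacent, and any tree decomposition puts a clique entirely inside one bag — forcing width ≥ 2. Therefore the treewidth is 2.

Treewidth 2.
One optimal decomposition is:
Bags: B1 = {a, f, g}  B2 = {a, d, g}  B3 = {b, d, g}  B4 = {a, g, h}  B5 = {a, c, d}  B6 = {e, g, h}
Tree: B1–B2, B2–B3, B2–B4, B2–B5, B4–B6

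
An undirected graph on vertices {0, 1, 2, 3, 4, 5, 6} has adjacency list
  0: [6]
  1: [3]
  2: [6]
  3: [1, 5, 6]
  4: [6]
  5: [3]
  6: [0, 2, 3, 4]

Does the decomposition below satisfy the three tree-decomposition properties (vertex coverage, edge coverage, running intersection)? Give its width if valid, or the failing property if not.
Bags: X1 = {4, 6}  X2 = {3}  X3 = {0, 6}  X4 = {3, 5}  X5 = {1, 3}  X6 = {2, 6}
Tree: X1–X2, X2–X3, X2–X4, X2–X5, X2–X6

A tree decomposition must satisfy three properties: every vertex lies in some bag; for every edge, both endpoints lie together in some bag; and for every vertex, the bags containing it form a connected subtree. Here edge (6,3) lies in no bag, so the decomposition is invalid.

No — edge (6,3) lies in no bag.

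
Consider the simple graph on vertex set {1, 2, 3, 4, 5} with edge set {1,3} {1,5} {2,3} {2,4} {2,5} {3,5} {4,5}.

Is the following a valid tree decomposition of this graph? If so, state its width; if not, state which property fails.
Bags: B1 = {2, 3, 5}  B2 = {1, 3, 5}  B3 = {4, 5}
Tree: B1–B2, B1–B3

A tree decomposition must satisfy three properties: every vertex lies in some bag; for every edge, both endpoints lie together in some bag; and for every vertex, the bags containing it form a connected subtree. Here edge (2,4) lies in no bag, so the decomposition is invalid.

No — edge (2,4) lies in no bag.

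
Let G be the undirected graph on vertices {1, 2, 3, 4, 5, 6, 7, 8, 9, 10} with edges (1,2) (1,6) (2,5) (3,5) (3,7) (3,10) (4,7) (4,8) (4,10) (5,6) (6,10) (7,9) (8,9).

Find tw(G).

2

A width-2 tree decomposition is:
Bags: B1 = {7, 8, 9}  B2 = {4, 7, 8}  B3 = {3, 4, 7}  B4 = {3, 4, 10}  B5 = {3, 5, 10}  B6 = {5, 6, 10}  B7 = {2, 5, 6}  B8 = {1, 2, 6}
Tree: B1–B2, B2–B3, B3–B4, B4–B5, B5–B6, B6–B7, B7–B8
The largest bag has 3 vertices, giving width 2; this decomposition certifies tw(G) ≤ 2. For the lower bound, G contains the cycle 9–8–4–7–9, so G is not a forest; only forests have treewidth ≤ 1, hence tw(G) ≥ 2. Hence tw(G) = 2 exactly.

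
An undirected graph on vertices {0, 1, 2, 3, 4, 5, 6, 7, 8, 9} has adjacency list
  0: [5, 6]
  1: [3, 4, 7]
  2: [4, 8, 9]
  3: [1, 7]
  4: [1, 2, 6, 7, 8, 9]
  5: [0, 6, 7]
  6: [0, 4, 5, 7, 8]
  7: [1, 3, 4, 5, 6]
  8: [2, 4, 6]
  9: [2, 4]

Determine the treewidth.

A width-2 tree decomposition is:
Bags: B1 = {4, 6, 7}  B2 = {5, 6, 7}  B3 = {1, 4, 7}  B4 = {4, 6, 8}  B5 = {2, 4, 8}  B6 = {0, 5, 6}  B7 = {2, 4, 9}  B8 = {1, 3, 7}
Tree: B1–B2, B1–B3, B1–B4, B4–B5, B2–B6, B5–B7, B3–B8
The largest bag has 3 vertices, giving width 2; this decomposition certifies tw(G) ≤ 2. For the lower bound, the 3 vertices {0, 5, 6} are pairwise adjacent, and any tree decomposition puts a clique entirely inside one bag — forcing width ≥ 2. The upper and lower bounds meet at 2, so that is the treewidth.

2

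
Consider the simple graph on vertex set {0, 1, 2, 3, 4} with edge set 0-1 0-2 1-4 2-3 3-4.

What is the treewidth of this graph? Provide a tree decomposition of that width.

Each bag holds 3 vertices, so the decomposition has width 2, which upper-bounds the treewidth. Since 0–1–4–3–2–0 is a cycle in G, G is not acyclic. Forests are exactly the graphs of treewidth ≤ 1, so tw(G) ≥ 2. The upper and lower bounds meet at 2, so that is the treewidth.

Treewidth 2.
One such decomposition:
Bags: B1 = {0, 1, 4}  B2 = {0, 3, 4}  B3 = {0, 2, 3}
Tree: B1–B2, B2–B3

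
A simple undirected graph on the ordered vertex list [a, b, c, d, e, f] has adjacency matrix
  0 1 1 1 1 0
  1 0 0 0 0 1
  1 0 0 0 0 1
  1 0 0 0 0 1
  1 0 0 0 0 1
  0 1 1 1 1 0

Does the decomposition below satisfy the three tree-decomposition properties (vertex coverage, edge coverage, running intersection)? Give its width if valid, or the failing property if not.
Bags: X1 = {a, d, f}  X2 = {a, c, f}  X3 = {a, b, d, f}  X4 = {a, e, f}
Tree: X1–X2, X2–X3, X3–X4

A tree decomposition must satisfy three properties: every vertex lies in some bag; for every edge, both endpoints lie together in some bag; and for every vertex, the bags containing it form a connected subtree. Here bags containing vertex d are not connected in the tree, so the decomposition is invalid.

No — bags containing vertex d are not connected in the tree.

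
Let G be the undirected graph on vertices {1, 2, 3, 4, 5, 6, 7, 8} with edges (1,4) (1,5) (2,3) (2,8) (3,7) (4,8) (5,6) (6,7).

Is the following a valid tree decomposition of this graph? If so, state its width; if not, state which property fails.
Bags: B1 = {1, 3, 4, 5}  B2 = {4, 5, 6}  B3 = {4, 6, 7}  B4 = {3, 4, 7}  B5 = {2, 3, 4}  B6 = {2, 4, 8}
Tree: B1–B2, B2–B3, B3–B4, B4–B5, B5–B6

No — bags containing vertex 3 are not connected in the tree.

A tree decomposition must satisfy three properties: every vertex lies in some bag; for every edge, both endpoints lie together in some bag; and for every vertex, the bags containing it form a connected subtree. Here bags containing vertex 3 are not connected in the tree, so the decomposition is invalid.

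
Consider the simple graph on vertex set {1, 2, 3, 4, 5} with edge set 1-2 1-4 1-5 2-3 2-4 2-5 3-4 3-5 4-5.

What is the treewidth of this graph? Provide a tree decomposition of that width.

Treewidth 3.
One optimal decomposition is:
Bags: B1 = {1, 2, 4, 5}  B2 = {2, 3, 4, 5}
Tree: B1–B2

Every bag has size at most 4, so the width is 4 − 1 = 3 and tw(G) ≤ 3. Conversely, {1, 2, 4, 5} is a clique of size 4, and the vertices of any clique must share a bag in every tree decomposition; so some bag has ≥ 4 vertices and tw(G) ≥ 3. Hence tw(G) = 3 exactly.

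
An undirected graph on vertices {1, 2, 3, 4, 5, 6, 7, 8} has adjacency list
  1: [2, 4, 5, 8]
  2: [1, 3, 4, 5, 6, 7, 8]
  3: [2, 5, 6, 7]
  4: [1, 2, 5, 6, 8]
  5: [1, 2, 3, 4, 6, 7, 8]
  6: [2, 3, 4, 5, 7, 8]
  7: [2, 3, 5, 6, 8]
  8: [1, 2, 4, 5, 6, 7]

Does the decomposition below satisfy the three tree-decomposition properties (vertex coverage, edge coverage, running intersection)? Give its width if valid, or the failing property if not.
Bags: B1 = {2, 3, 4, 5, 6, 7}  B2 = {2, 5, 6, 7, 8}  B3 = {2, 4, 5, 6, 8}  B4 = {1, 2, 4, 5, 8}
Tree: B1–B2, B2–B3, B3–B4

No — bags containing vertex 4 are not connected in the tree.

A tree decomposition must satisfy three properties: every vertex lies in some bag; for every edge, both endpoints lie together in some bag; and for every vertex, the bags containing it form a connected subtree. Here bags containing vertex 4 are not connected in the tree, so the decomposition is invalid.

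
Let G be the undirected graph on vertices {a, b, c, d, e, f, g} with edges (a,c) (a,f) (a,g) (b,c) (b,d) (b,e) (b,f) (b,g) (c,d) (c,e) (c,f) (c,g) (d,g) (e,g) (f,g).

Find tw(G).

3

A width-3 tree decomposition is:
Bags: B1 = {b, c, e, g}  B2 = {b, c, f, g}  B3 = {a, c, f, g}  B4 = {b, c, d, g}
Tree: B1–B2, B2–B3, B2–B4
Every bag has size at most 4, so the width is 4 − 1 = 3 and tw(G) ≤ 3. On the other hand G contains the 4-clique {a, c, f, g}. A clique must lie in a single bag of any decomposition, so no decomposition can have width below 3. Hence tw(G) = 3 exactly.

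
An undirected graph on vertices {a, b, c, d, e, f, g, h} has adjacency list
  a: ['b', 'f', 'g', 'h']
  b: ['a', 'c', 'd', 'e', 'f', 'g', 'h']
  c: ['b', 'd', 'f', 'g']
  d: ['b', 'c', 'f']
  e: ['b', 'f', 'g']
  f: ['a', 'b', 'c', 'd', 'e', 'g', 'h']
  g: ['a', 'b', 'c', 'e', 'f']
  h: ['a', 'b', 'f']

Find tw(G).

3

A width-3 tree decomposition is:
Bags: B1 = {b, c, d, f}  B2 = {b, c, f, g}  B3 = {a, b, f, g}  B4 = {a, b, f, h}  B5 = {b, e, f, g}
Tree: B1–B2, B2–B3, B3–B4, B3–B5
Every bag has size at most 4, so the width is 4 − 1 = 3 and tw(G) ≤ 3. For the lower bound, the 4 vertices {b, c, d, f} are pairwise adjacent, and any tree decomposition puts a clique entirely inside one bag — forcing width ≥ 3. Therefore the treewidth is 3.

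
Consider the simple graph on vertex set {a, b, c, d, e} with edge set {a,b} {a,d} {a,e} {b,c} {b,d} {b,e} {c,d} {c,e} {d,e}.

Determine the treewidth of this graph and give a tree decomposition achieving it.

The largest bag has 4 vertices, giving width 3; this decomposition certifies tw(G) ≤ 3. For the lower bound, the 4 vertices {b, c, d, e} are pairwise adjacent, and any tree decomposition puts a clique entirely inside one bag — forcing width ≥ 3. Combining the bounds, tw(G) = 3.

Treewidth 3.
One such decomposition:
Bags: B1 = {b, c, d, e}  B2 = {a, b, d, e}
Tree: B1–B2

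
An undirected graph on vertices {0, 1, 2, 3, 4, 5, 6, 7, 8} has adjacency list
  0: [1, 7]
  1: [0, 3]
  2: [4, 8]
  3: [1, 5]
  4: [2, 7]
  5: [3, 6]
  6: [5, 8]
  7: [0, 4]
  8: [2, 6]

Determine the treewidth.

A width-2 tree decomposition is:
Bags: B1 = {0, 1, 7}  B2 = {1, 4, 7}  B3 = {1, 2, 4}  B4 = {1, 2, 8}  B5 = {1, 6, 8}  B6 = {1, 5, 6}  B7 = {1, 3, 5}
Tree: B1–B2, B2–B3, B3–B4, B4–B5, B5–B6, B6–B7
The largest bag has 3 vertices, giving width 2; this decomposition certifies tw(G) ≤ 2. For the lower bound, G contains the cycle 1–0–7–4–2–8–6–5–3–1, so G is not a forest; only forests have treewidth ≤ 1, hence tw(G) ≥ 2. Therefore the treewidth is 2.

2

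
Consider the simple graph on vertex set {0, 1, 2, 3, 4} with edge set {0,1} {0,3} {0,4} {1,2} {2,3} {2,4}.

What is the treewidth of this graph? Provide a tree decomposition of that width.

The largest bag has 3 vertices, giving width 2; this decomposition certifies tw(G) ≤ 2. The edges 4–2–1–0–4 form a cycle, so G is not a tree and its treewidth is at least 2. Combining the bounds, tw(G) = 2.

Treewidth 2.
One such decomposition:
Bags: B1 = {0, 2, 4}  B2 = {0, 1, 2}  B3 = {0, 2, 3}
Tree: B1–B2, B2–B3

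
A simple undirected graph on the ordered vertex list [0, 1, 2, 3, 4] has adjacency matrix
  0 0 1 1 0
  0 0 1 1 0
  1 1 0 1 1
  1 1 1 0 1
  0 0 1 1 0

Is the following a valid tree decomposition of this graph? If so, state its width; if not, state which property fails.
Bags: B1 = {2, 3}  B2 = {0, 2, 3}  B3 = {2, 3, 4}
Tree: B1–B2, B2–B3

No — vertex 1 appears in no bag.

A tree decomposition must satisfy three properties: every vertex lies in some bag; for every edge, both endpoints lie together in some bag; and for every vertex, the bags containing it form a connected subtree. Here vertex 1 appears in no bag, so the decomposition is invalid.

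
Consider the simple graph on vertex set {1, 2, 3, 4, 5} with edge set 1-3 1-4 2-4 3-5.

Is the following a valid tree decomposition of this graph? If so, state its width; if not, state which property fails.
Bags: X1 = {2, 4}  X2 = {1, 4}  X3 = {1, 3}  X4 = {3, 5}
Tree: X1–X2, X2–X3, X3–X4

Yes; width 1.

Vertex coverage: the bags together contain {1, 2, 3, 4, 5}, the full vertex set. Edge coverage: each edge of G has both endpoints in at least one bag. Running intersection: for every vertex, the bags containing it form a connected subtree. All three properties hold, so this is a valid tree decomposition of width max|bag| − 1 = 1, and hence tw(G) ≤ 1.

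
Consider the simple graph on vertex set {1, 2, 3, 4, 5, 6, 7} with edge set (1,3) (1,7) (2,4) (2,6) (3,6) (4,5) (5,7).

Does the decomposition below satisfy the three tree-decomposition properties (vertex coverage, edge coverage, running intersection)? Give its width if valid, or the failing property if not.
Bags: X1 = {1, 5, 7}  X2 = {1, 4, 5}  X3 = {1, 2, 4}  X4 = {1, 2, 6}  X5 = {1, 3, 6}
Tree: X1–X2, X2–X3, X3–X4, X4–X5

Vertex coverage: the bags together contain {1, 2, 3, 4, 5, 6, 7}, the full vertex set. Edge coverage: each edge of G has both endpoints in at least one bag. Running intersection: for every vertex, the bags containing it form a connected subtree. All three properties hold, so this is a valid tree decomposition of width max|bag| − 1 = 2, and hence tw(G) ≤ 2.

Yes; width 2.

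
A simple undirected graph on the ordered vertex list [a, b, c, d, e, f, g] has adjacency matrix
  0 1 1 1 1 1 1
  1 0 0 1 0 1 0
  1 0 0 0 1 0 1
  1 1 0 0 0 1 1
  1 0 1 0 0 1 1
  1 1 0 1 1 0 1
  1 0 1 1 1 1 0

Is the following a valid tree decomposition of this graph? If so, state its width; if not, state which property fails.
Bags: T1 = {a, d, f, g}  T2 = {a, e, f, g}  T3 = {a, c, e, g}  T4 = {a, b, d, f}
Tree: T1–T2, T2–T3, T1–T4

Yes; width 3.

Vertex coverage: the bags together contain {a, b, c, d, e, f, g}, the full vertex set. Edge coverage: each edge of G has both endpoints in at least one bag. Running intersection: for every vertex, the bags containing it form a connected subtree. All three properties hold, so this is a valid tree decomposition of width max|bag| − 1 = 3, and hence tw(G) ≤ 3.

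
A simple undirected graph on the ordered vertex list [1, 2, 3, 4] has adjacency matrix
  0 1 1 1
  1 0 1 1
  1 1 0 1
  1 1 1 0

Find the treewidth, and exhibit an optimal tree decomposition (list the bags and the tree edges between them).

Treewidth 3.
One such decomposition:
Bags: B1 = {1, 2, 3, 4}
Tree: (single bag)

A single bag containing all 4 vertices is trivially a valid decomposition of width 3. On the other hand G contains the 4-clique {1, 2, 3, 4}. A clique must lie in a single bag of any decomposition, so no decomposition can have width below 3. Therefore the treewidth is 3.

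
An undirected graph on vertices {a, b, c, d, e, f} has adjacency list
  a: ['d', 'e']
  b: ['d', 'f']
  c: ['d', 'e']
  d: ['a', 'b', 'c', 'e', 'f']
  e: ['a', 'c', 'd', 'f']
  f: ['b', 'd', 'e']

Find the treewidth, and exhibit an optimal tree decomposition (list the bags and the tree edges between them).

Each bag holds 3 vertices, so the decomposition has width 2, which upper-bounds the treewidth. On the other hand G contains the 3-clique {d, e, f}. A clique must lie in a single bag of any decomposition, so no decomposition can have width below 2. Combining the bounds, tw(G) = 2.

Treewidth 2.
One optimal decomposition is:
Bags: B1 = {d, e, f}  B2 = {c, d, e}  B3 = {b, d, f}  B4 = {a, d, e}
Tree: B1–B2, B1–B3, B1–B4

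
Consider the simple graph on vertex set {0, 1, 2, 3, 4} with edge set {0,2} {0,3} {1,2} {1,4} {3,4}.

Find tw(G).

A width-2 tree decomposition is:
Bags: B1 = {1, 2, 4}  B2 = {0, 2, 4}  B3 = {0, 3, 4}
Tree: B1–B2, B2–B3
Every bag has size at most 3, so the width is 3 − 1 = 2 and tw(G) ≤ 2. The edges 4–1–2–0–3–4 form a cycle, so G is not a tree and its treewidth is at least 2. The upper and lower bounds meet at 2, so that is the treewidth.

2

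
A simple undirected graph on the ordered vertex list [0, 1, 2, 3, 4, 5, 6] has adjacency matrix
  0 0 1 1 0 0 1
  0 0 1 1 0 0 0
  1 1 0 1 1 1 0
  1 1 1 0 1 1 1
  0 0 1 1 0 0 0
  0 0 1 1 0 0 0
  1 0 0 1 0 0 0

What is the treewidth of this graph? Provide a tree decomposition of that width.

Every bag has size at most 3, so the width is 3 − 1 = 2 and tw(G) ≤ 2. On the other hand G contains the 3-clique {0, 2, 3}. A clique must lie in a single bag of any decomposition, so no decomposition can have width below 2. Therefore the treewidth is 2.

Treewidth 2.
One such decomposition:
Bags: B1 = {0, 2, 3}  B2 = {2, 3, 5}  B3 = {2, 3, 4}  B4 = {0, 3, 6}  B5 = {1, 2, 3}
Tree: B1–B2, B2–B3, B1–B4, B3–B5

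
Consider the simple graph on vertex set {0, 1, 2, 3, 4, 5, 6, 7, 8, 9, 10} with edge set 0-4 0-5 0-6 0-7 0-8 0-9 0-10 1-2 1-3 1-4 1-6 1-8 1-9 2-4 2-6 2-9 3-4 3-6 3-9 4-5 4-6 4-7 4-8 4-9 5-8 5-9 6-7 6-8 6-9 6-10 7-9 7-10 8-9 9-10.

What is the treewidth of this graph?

A width-4 tree decomposition is:
Bags: B1 = {0, 4, 6, 8, 9}  B2 = {1, 4, 6, 8, 9}  B3 = {0, 4, 6, 7, 9}  B4 = {1, 3, 4, 6, 9}  B5 = {1, 2, 4, 6, 9}  B6 = {0, 4, 5, 8, 9}  B7 = {0, 6, 7, 9, 10}
Tree: B1–B2, B1–B3, B2–B4, B2–B5, B1–B6, B3–B7
Each bag holds 5 vertices, so the decomposition has width 4, which upper-bounds the treewidth. On the other hand G contains the 5-clique {0, 6, 7, 9, 10}. A clique must lie in a single bag of any decomposition, so no decomposition can have width below 4. The upper and lower bounds meet at 4, so that is the treewidth.

4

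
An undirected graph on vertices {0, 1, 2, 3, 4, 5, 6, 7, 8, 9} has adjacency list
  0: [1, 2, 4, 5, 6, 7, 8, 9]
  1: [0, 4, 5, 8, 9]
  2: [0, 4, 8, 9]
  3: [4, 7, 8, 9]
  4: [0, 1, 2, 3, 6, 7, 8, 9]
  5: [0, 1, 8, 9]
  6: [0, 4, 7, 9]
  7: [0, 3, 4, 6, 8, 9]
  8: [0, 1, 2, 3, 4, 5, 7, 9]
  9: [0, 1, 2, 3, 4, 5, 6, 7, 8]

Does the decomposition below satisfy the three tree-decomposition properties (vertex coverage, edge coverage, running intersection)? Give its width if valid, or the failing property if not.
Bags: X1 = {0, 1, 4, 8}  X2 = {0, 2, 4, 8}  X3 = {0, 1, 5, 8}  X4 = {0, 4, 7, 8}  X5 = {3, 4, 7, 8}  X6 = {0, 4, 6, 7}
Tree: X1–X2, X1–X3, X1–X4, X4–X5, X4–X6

A tree decomposition must satisfy three properties: every vertex lies in some bag; for every edge, both endpoints lie together in some bag; and for every vertex, the bags containing it form a connected subtree. Here vertex 9 appears in no bag, so the decomposition is invalid.

No — vertex 9 appears in no bag.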